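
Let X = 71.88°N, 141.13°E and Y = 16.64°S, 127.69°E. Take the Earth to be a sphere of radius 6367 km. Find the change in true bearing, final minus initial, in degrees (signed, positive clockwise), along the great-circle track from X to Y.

Initial bearing θ₁ = atan2(sin Δλ cos φ₂, cos φ₁ sin φ₂ − sin φ₁ cos φ₂ cos Δλ) = 192.87°
Final bearing θ₂ = (initial bearing from the destination back to the start) + 180° = 184.15°
Δθ = θ₂ − θ₁ = -8.7°

-8.7°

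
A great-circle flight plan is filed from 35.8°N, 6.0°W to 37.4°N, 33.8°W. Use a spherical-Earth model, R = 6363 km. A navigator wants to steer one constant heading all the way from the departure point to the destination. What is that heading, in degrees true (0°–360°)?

274.1°

Δψ = ln[tan(π/4+φ₂/2)/tan(π/4+φ₁/2)] = +0.0348
Δλ = -0.4852 rad (taken the short way round)
course = atan2(Δλ, Δψ) = 274.10°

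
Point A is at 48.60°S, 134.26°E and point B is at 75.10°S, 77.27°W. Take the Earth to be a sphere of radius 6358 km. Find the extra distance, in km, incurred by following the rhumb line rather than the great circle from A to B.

1706 km

Great circle: cos σ = sin φ₁ sin φ₂ + cos φ₁ cos φ₂ cos Δλ,  σ = 0.9521 rad → d_gc = 6053.6 km
Rhumb line: Δψ = -1.0611, q = Δφ/Δψ = 0.4359, d_rh = R√(Δφ²+q²Δλ²) = 7759.8 km
Excess = 7759.8 − 6053.6 = 1706.2 ≈ 1706 km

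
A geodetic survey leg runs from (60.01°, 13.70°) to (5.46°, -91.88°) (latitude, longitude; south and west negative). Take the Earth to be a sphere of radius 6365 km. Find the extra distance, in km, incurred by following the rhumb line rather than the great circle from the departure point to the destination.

Great circle: cos σ = sin φ₁ sin φ₂ + cos φ₁ cos φ₂ cos Δλ,  σ = 1.6220 rad → d_gc = 10324.3 km
Rhumb line: Δψ = -1.2219, q = Δφ/Δψ = 0.7792, d_rh = R√(Δφ²+q²Δλ²) = 10965.7 km
Excess = 10965.7 − 10324.3 = 641.4 ≈ 641 km

641 km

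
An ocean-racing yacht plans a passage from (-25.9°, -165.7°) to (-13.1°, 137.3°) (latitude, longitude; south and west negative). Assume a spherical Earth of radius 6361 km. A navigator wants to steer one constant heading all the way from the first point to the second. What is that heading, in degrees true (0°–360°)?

Meridional parts: M(φ₁)=-0.4683, M(φ₂)=-0.2307 → ΔM = +0.2376;  Δλ = -0.9948 rad
tan C = Δλ / ΔM = -4.1868 → C = 283.43°

283.4°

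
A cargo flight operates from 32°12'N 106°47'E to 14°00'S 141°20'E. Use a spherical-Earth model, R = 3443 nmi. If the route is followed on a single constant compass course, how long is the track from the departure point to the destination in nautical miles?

Rhumb course C = atan2(Δλ, Δψ) with Δψ = ln[tan(π/4+φ₂/2)/tan(π/4+φ₁/2)] = -0.8410, Δλ = +0.6030 → C = 144.36°
d = R·|Δφ| / |cos C| = 3443·0.80634 / 0.81267 = 3416 nmi

3416 nmi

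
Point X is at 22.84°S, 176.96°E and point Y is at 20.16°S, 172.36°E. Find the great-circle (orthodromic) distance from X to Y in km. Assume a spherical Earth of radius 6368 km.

Haversine: a = sin²(Δφ/2)+cos φ₁ cos φ₂ sin²(Δλ/2) = 0.00194;  σ = 2·atan2(√a,√(1−a))
σ = 5.049° → d = Rσ = 6368·0.08812 = 561 km

561 km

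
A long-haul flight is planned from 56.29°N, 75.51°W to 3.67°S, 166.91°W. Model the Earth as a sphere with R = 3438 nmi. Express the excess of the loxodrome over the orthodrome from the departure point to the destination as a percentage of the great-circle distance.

3.2%

Great circle: σ = 1.6376 rad → d_gc = Rσ = 5630.2 nmi
Rhumb: Δφ = -1.0465, Δλ = -1.5952, Δψ = -1.2582, q = Δφ/Δψ = 0.8317 → d_rh = R√(Δφ²+q²Δλ²) = 5809.6 nmi
Excess = (5809.6 − 5630.2) / 5630.2 = 179.4 / 5630.2 = 3.19% ≈ 3.2%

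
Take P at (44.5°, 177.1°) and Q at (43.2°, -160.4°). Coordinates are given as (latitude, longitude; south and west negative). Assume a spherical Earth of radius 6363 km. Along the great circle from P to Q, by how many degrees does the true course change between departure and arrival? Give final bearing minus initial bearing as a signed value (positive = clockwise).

+15.7°

Initial bearing θ₁ = atan2(sin Δλ cos φ₂, cos φ₁ sin φ₂ − sin φ₁ cos φ₂ cos Δλ) = 86.68°
Final bearing θ₂ = (initial bearing from the destination back to the start) + 180° = 102.37°
Δθ = θ₂ − θ₁ = +15.7°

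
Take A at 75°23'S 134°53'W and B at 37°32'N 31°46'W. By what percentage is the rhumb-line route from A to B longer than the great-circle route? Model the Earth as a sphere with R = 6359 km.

4.1%

Great circle: σ = 2.2587 rad → d_gc = Rσ = 14363.1 km
Rhumb: Δφ = +1.9708, Δλ = +1.7997, Δψ = +2.7615, q = Δφ/Δψ = 0.7137 → d_rh = R√(Δφ²+q²Δλ²) = 14958.7 km
Excess = (14958.7 − 14363.1) / 14363.1 = 595.6 / 14363.1 = 4.147% ≈ 4.1%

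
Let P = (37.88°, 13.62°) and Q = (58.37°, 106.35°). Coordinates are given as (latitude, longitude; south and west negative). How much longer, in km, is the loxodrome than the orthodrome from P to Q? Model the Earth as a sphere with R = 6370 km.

Great circle: cos σ = sin φ₁ sin φ₂ + cos φ₁ cos φ₂ cos Δλ,  σ = 1.0436 rad → d_gc = 6647.9 km
Rhumb line: Δψ = +0.5461, q = Δφ/Δψ = 0.6549, d_rh = R√(Δφ²+q²Δλ²) = 7125.5 km
Excess = 7125.5 − 6647.9 = 477.6 ≈ 478 km

478 km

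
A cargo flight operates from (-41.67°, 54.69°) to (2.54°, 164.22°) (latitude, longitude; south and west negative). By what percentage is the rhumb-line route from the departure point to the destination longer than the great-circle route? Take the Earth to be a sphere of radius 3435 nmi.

2.9%

Great circle: σ = 1.8535 rad → d_gc = Rσ = 6366.7 nmi
Rhumb: Δφ = +0.7716, Δλ = +1.9117, Δψ = +0.8458, q = Δφ/Δψ = 0.9123 → d_rh = R√(Δφ²+q²Δλ²) = 6550.8 nmi
Excess = (6550.8 − 6366.7) / 6366.7 = 184.1 / 6366.7 = 2.89% ≈ 2.9%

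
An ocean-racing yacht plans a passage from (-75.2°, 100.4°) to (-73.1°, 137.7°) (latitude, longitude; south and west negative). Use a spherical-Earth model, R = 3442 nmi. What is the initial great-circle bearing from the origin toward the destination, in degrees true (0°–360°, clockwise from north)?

96.7°

θ = atan2( sin Δλ·cos φ₂ ,  cos φ₁ sin φ₂ − sin φ₁ cos φ₂ cos Δλ )
  = atan2(+0.1762, -0.0208) = 96.75°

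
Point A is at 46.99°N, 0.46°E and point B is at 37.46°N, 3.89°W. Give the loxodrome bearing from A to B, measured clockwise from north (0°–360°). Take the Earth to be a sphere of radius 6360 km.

198.6°

Meridional parts: M(φ₁)=+0.9314, M(φ₂)=+0.7061 → ΔM = -0.2253;  Δλ = -0.0759 rad
tan C = Δλ / ΔM = +0.3370 → C = 198.62°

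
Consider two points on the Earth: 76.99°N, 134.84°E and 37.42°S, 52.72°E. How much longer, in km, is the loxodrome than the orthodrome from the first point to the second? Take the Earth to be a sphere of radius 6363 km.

Great circle: cos σ = sin φ₁ sin φ₂ + cos φ₁ cos φ₂ cos Δλ,  σ = 2.1743 rad → d_gc = 13835.17 km
Rhumb line: Δψ = -2.8765, q = Δφ/Δψ = 0.6942, d_rh = R√(Δφ²+q²Δλ²) = 14195.68 km
Excess = 14195.68 − 13835.17 = 360.51 ≈ 361 km

361 km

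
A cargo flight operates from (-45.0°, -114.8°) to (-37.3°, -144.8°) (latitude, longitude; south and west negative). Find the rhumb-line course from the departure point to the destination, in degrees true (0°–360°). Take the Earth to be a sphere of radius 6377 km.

288.9°

Meridional parts: M(φ₁)=-0.8814, M(φ₂)=-0.7026 → ΔM = +0.1788;  Δλ = -0.5236 rad
tan C = Δλ / ΔM = -2.9281 → C = 288.86°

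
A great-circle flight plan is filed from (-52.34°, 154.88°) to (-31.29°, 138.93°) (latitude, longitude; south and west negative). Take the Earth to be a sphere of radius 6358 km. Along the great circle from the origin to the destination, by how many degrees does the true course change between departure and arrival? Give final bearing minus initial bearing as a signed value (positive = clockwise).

Initial bearing θ₁ = atan2(sin Δλ cos φ₂, cos φ₁ sin φ₂ − sin φ₁ cos φ₂ cos Δλ) = 324.82°
Final bearing θ₂ = (initial bearing from the destination back to the start) + 180° = 335.67°
Δθ = θ₂ − θ₁ = +10.9°

+10.9°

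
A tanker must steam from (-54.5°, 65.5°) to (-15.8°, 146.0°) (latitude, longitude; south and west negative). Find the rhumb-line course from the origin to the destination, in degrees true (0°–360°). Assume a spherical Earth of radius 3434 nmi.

58.5°

Meridional parts: M(φ₁)=-1.1391, M(φ₂)=-0.2793 → ΔM = +0.8598;  Δλ = +1.4050 rad
tan C = Δλ / ΔM = +1.6341 → C = 58.54°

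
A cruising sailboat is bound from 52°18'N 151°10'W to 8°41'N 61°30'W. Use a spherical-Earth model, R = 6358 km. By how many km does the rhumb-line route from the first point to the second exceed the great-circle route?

328 km

Great circle: cos σ = sin φ₁ sin φ₂ + cos φ₁ cos φ₂ cos Δλ,  σ = 1.4475 rad → d_gc = 9203.29 km
Rhumb line: Δψ = -0.9226, q = Δφ/Δψ = 0.8252, d_rh = R√(Δφ²+q²Δλ²) = 9530.84 km
Excess = 9530.84 − 9203.29 = 327.55 ≈ 328 km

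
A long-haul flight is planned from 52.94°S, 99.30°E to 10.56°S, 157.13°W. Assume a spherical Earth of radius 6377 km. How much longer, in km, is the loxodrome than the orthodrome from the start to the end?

Great circle: cos σ = sin φ₁ sin φ₂ + cos φ₁ cos φ₂ cos Δλ,  σ = 1.5636 rad → d_gc = 9970.8 km
Rhumb line: Δψ = +0.9077, q = Δφ/Δψ = 0.8149, d_rh = R√(Δφ²+q²Δλ²) = 10510.9 km
Excess = 10510.9 − 9970.8 = 540.1 ≈ 540 km

540 km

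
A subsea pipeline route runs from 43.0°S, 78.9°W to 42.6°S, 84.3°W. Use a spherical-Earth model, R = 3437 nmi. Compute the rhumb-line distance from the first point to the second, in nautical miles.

Δψ = ln[tan(π/4+φ₂/2)/tan(π/4+φ₁/2)] = +0.0095;  Δφ = +0.0070 rad,  Δλ = -0.0942 rad
q = Δφ/Δψ = 0.7337
d = R·√(Δφ² + q²Δλ²) = 3437·0.06950 = 239 nmi

239 nmi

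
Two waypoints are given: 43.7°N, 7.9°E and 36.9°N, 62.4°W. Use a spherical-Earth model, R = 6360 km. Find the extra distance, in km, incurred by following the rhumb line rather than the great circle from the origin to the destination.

171 km

Great circle: cos σ = sin φ₁ sin φ₂ + cos φ₁ cos φ₂ cos Δλ,  σ = 0.9151 rad → d_gc = 5820.0 km
Rhumb line: Δψ = -0.1558, q = Δφ/Δψ = 0.7616, d_rh = R√(Δφ²+q²Δλ²) = 5990.7 km
Excess = 5990.7 − 5820.0 = 170.7 ≈ 171 km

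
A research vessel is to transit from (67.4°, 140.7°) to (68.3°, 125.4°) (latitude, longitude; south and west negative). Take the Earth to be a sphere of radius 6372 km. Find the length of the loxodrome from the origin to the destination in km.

649 km

Δψ = ln[tan(π/4+φ₂/2)/tan(π/4+φ₁/2)] = +0.0417;  Δφ = +0.0157 rad,  Δλ = -0.2670 rad
q = Δφ/Δψ = 0.3770
d = R·√(Δφ² + q²Δλ²) = 6372·0.10189 = 649 km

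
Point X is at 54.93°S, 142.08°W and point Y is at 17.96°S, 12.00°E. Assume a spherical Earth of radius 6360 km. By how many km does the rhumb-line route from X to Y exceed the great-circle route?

Great circle: cos σ = sin φ₁ sin φ₂ + cos φ₁ cos φ₂ cos Δλ,  σ = 1.8124 rad → d_gc = 11526.6 km
Rhumb line: Δψ = +0.8334, q = Δφ/Δψ = 0.7743, d_rh = R√(Δφ²+q²Δλ²) = 13863.6 km
Excess = 13863.6 − 11526.6 = 2337.0 ≈ 2337 km

2337 km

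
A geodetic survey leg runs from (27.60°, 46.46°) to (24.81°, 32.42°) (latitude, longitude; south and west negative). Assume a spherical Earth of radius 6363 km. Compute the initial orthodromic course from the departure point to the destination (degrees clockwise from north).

θ = atan2( sin Δλ·cos φ₂ ,  cos φ₁ sin φ₂ − sin φ₁ cos φ₂ cos Δλ )
  = atan2(-0.2202, -0.0361) = 260.69°

260.7°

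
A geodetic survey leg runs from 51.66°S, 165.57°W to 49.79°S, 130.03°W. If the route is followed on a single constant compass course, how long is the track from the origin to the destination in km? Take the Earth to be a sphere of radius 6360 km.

2506 km

Δψ = ln[tan(π/4+φ₂/2)/tan(π/4+φ₁/2)] = +0.0516;  Δφ = +0.0326 rad,  Δλ = +0.6203 rad
q = Δφ/Δψ = 0.6329
d = R·√(Δφ² + q²Δλ²) = 6360·0.39396 = 2506 km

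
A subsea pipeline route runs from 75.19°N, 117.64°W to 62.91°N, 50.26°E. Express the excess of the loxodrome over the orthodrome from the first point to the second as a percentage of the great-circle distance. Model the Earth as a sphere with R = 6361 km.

Great circle: σ = 0.7274 rad → d_gc = Rσ = 4627.1 km
Rhumb: Δφ = -0.2143, Δλ = +2.9304, Δψ = -0.6171, q = Δφ/Δψ = 0.3473 → d_rh = R√(Δφ²+q²Δλ²) = 6615.5 km
Excess = (6615.5 − 4627.1) / 4627.1 = 1988.4 / 4627.1 = 42.97% ≈ 43.0%

43.0%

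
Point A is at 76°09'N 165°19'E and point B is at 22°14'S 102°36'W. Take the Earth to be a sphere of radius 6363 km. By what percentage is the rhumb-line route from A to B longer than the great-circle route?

Great circle: σ = 1.9557 rad → d_gc = Rσ = 12443.9 km
Rhumb: Δφ = -1.7171, Δλ = +1.6072, Δψ = -2.5064, q = Δφ/Δψ = 0.6851 → d_rh = R√(Δφ²+q²Δλ²) = 12979.3 km
Excess = (12979.3 − 12443.9) / 12443.9 = 535.4 / 12443.9 = 4.30% ≈ 4.3%

4.3%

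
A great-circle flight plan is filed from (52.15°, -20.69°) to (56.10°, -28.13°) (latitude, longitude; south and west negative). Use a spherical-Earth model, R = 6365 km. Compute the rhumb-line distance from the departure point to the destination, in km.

653 km

Δψ = ln[tan(π/4+φ₂/2)/tan(π/4+φ₁/2)] = +0.1178;  Δφ = +0.0689 rad,  Δλ = -0.1299 rad
q = Δφ/Δψ = 0.5855
d = R·√(Δφ² + q²Δλ²) = 6365·0.10263 = 653 km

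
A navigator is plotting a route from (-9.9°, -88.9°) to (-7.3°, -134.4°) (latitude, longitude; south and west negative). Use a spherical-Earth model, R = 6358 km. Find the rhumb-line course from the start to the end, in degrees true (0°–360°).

273.3°

Meridional parts: M(φ₁)=-0.1737, M(φ₂)=-0.1278 → ΔM = +0.0459;  Δλ = -0.7941 rad
tan C = Δλ / ΔM = -17.3017 → C = 273.31°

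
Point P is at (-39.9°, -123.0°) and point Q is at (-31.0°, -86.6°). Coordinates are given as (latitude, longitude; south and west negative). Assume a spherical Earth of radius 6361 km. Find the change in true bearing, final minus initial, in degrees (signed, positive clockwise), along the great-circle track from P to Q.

-21.7°

Initial bearing θ₁ = atan2(sin Δλ cos φ₂, cos φ₁ sin φ₂ − sin φ₁ cos φ₂ cos Δλ) = 84.67°
Final bearing θ₂ = (initial bearing from the destination back to the start) + 180° = 63.02°
Δθ = θ₂ − θ₁ = -21.7°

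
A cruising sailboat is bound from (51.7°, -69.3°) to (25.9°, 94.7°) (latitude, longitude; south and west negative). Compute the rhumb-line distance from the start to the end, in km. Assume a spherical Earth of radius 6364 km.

14208 km

Rhumb course C = atan2(Δλ, Δψ) with Δψ = ln[tan(π/4+φ₂/2)/tan(π/4+φ₁/2)] = -0.5894, Δλ = +2.8623 → C = 101.64°
d = R·|Δφ| / |cos C| = 6364·0.45029 / 0.20169 = 14208 km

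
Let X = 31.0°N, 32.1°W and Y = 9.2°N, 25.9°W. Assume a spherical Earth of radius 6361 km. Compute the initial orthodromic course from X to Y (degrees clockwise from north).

N = sin Δλ·cos φ₂ = +0.1066;  D = cos φ₁ sin φ₂ − sin φ₁ cos φ₂ cos Δλ = -0.3684
initial course = atan2(N, D) = 163.86°

163.9°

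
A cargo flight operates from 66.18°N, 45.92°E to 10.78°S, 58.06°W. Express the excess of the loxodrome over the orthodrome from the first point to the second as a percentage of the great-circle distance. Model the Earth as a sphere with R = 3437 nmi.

Great circle: σ = 1.8410 rad → d_gc = Rσ = 6327.6 nmi
Rhumb: Δφ = -1.3432, Δλ = -1.8148, Δψ = -1.7456, q = Δφ/Δψ = 0.7695 → d_rh = R√(Δφ²+q²Δλ²) = 6659.6 nmi
Excess = (6659.6 − 6327.6) / 6327.6 = 332.0 / 6327.6 = 5.247% ≈ 5.2%

5.2%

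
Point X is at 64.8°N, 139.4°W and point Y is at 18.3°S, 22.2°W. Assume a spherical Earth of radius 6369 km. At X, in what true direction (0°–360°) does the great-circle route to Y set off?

72.9°

N = sin Δλ·cos φ₂ = +0.8444;  D = cos φ₁ sin φ₂ − sin φ₁ cos φ₂ cos Δλ = +0.2590
initial course = atan2(N, D) = 72.95°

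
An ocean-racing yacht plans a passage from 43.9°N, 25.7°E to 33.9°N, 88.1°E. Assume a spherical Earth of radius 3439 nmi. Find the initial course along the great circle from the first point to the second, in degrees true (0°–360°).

79.6°

N = sin Δλ·cos φ₂ = +0.7356;  D = cos φ₁ sin φ₂ − sin φ₁ cos φ₂ cos Δλ = +0.1352
initial course = atan2(N, D) = 79.58°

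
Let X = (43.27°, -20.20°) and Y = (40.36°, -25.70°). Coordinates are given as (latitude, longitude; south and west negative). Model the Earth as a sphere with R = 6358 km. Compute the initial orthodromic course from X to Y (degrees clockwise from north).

N = sin Δλ·cos φ₂ = -0.0730;  D = cos φ₁ sin φ₂ − sin φ₁ cos φ₂ cos Δλ = -0.0484
initial course = atan2(N, D) = 236.49°

236.5°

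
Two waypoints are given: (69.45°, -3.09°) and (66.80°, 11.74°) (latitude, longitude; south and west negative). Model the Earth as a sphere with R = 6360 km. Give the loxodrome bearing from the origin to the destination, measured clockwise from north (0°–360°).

115.6°

Meridional parts: M(φ₁)=+1.7077, M(φ₂)=+1.5834 → ΔM = -0.1243;  Δλ = +0.2588 rad
tan C = Δλ / ΔM = -2.0826 → C = 115.65°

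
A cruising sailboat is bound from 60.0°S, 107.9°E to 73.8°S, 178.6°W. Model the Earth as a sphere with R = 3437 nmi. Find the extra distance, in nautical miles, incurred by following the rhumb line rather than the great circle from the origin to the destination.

Great circle: cos σ = sin φ₁ sin φ₂ + cos φ₁ cos φ₂ cos Δλ,  σ = 0.5130 rad → d_gc = 1763.3 nmi
Rhumb line: Δψ = -0.6327, q = Δφ/Δψ = 0.3807, d_rh = R√(Δφ²+q²Δλ²) = 1871.4 nmi
Excess = 1871.4 − 1763.3 = 108.1 ≈ 108 nmi

108 nmi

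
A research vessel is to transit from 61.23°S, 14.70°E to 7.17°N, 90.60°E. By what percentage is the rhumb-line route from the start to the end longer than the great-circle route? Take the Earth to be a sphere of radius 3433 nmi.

2.3%

Great circle: σ = 1.5639 rad → d_gc = Rσ = 5368.8 nmi
Rhumb: Δφ = +1.1938, Δλ = +1.3247, Δψ = +1.4862, q = Δφ/Δψ = 0.8033 → d_rh = R√(Δφ²+q²Δλ²) = 5490.1 nmi
Excess = (5490.1 − 5368.8) / 5368.8 = 121.3 / 5368.8 = 2.26% ≈ 2.3%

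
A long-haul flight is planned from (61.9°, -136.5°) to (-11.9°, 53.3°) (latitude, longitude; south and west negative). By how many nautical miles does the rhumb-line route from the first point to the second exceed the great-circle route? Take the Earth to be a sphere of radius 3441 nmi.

1594 nmi

Great circle: cos σ = sin φ₁ sin φ₂ + cos φ₁ cos φ₂ cos Δλ,  σ = 2.2602 rad → d_gc = 7777.3 nmi
Rhumb line: Δψ = -1.5945, q = Δφ/Δψ = 0.8078, d_rh = R√(Δφ²+q²Δλ²) = 9371.6 nmi
Excess = 9371.6 − 7777.3 = 1594.3 ≈ 1594 nmi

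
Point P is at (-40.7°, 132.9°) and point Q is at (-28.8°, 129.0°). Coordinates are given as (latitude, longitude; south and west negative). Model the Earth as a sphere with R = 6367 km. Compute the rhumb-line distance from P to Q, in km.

Δψ = ln[tan(π/4+φ₂/2)/tan(π/4+φ₁/2)] = +0.2537;  Δφ = +0.2077 rad,  Δλ = -0.0681 rad
q = Δφ/Δψ = 0.8187
d = R·√(Δφ² + q²Δλ²) = 6367·0.21504 = 1369 km

1369 km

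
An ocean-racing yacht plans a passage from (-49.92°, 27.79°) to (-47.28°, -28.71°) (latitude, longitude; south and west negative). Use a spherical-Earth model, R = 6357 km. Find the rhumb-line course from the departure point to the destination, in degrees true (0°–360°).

274.0°

Meridional parts: M(φ₁)=-1.0085, M(φ₂)=-0.9388 → ΔM = +0.0697;  Δλ = -0.9861 rad
tan C = Δλ / ΔM = -14.1486 → C = 274.04°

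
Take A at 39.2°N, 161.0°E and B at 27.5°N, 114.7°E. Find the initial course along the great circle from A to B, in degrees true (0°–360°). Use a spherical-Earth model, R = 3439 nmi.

θ = atan2( sin Δλ·cos φ₂ ,  cos φ₁ sin φ₂ − sin φ₁ cos φ₂ cos Δλ )
  = atan2(-0.6413, -0.0295) = 267.37°

267.4°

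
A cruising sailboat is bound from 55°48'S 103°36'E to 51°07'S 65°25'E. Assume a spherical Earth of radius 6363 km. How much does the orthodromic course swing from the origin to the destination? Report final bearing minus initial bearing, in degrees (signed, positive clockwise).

At departure: θ₁ = atan2(sin Δλ cos φ₂, cos φ₁ sin φ₂ − sin φ₁ cos φ₂ cos Δλ) = 265.66°
At arrival: θ₂ = atan2(sin Δλ cos φ₁, −cos φ₂ sin φ₁ + sin φ₂ cos φ₁ cos Δλ) = 296.77°
Δθ = θ₂ − θ₁ = +31.1°

+31.1°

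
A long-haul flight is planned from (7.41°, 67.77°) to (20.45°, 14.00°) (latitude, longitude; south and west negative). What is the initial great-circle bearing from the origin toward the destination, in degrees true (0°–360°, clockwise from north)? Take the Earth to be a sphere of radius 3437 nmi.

θ = atan2( sin Δλ·cos φ₂ ,  cos φ₁ sin φ₂ − sin φ₁ cos φ₂ cos Δλ )
  = atan2(-0.7558, +0.2751) = 290.00°

290.0°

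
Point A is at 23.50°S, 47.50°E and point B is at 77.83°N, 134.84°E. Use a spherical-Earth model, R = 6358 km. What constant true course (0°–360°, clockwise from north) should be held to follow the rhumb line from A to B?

29.8°

Δψ = ln[tan(π/4+φ₂/2)/tan(π/4+φ₁/2)] = +2.6608
Δλ = +1.5244 rad (taken the short way round)
course = atan2(Δλ, Δψ) = 29.81°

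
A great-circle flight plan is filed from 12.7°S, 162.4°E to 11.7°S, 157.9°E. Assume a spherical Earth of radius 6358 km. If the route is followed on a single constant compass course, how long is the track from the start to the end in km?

501 km

Δψ = ln[tan(π/4+φ₂/2)/tan(π/4+φ₁/2)] = +0.0179;  Δφ = +0.0175 rad,  Δλ = -0.0785 rad
q = Δφ/Δψ = 0.9774
d = R·√(Δφ² + q²Δλ²) = 6358·0.07872 = 501 km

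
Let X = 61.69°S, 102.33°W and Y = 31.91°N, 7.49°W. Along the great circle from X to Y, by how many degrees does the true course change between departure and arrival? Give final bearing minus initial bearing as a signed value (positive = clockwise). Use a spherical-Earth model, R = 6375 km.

At departure: θ₁ = atan2(sin Δλ cos φ₂, cos φ₁ sin φ₂ − sin φ₁ cos φ₂ cos Δλ) = 77.49°
At arrival: θ₂ = atan2(sin Δλ cos φ₁, −cos φ₂ sin φ₁ + sin φ₂ cos φ₁ cos Δλ) = 33.05°
Δθ = θ₂ − θ₁ = -44.4°

-44.4°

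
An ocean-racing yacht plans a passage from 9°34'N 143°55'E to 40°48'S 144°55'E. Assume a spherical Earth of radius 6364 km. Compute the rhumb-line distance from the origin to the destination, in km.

Rhumb course C = atan2(Δλ, Δψ) with Δψ = ln[tan(π/4+φ₂/2)/tan(π/4+φ₁/2)] = -0.9490, Δλ = +0.0175 → C = 178.95°
d = R·|Δφ| / |cos C| = 6364·0.87906 / 0.99983 = 5595 km

5595 km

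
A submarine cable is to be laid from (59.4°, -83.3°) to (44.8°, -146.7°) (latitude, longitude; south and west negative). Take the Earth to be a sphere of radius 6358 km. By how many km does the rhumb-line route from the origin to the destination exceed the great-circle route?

151 km

Great circle: cos σ = sin φ₁ sin φ₂ + cos φ₁ cos φ₂ cos Δλ,  σ = 0.6947 rad → d_gc = 4417.0 km
Rhumb line: Δψ = -0.4198, q = Δφ/Δψ = 0.6071, d_rh = R√(Δφ²+q²Δλ²) = 4567.9 km
Excess = 4567.9 − 4417.0 = 150.9 ≈ 151 km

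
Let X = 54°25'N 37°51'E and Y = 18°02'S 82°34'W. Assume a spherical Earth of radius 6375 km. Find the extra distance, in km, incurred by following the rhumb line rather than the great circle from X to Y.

Great circle: cos σ = sin φ₁ sin φ₂ + cos φ₁ cos φ₂ cos Δλ,  σ = 2.1316 rad → d_gc = 13589.1 km
Rhumb line: Δψ = -1.4567, q = Δφ/Δψ = 0.8681, d_rh = R√(Δφ²+q²Δλ²) = 14150.9 km
Excess = 14150.9 − 13589.1 = 561.8 ≈ 562 km

562 km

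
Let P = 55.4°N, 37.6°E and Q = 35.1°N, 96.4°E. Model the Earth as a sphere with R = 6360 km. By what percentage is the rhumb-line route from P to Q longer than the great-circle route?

Great circle: σ = 0.7756 rad → d_gc = Rσ = 4933.1 km
Rhumb: Δφ = -0.3543, Δλ = +1.0263, Δψ = -0.5115, q = Δφ/Δψ = 0.6927 → d_rh = R√(Δφ²+q²Δλ²) = 5051.5 km
Excess = (5051.5 − 4933.1) / 4933.1 = 118.4 / 4933.1 = 2.40% ≈ 2.4%

2.4%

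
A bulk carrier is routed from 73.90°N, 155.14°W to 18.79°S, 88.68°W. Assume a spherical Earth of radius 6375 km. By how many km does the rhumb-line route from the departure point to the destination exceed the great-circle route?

Great circle: cos σ = sin φ₁ sin φ₂ + cos φ₁ cos φ₂ cos Δλ,  σ = 1.7769 rad → d_gc = 11327.5 km
Rhumb line: Δψ = -2.2899, q = Δφ/Δψ = 0.7065, d_rh = R√(Δφ²+q²Δλ²) = 11560.8 km
Excess = 11560.8 − 11327.5 = 233.3 ≈ 233 km

233 km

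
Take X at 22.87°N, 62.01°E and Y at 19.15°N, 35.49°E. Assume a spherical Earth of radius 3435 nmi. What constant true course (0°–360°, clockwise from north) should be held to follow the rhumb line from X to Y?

Δψ = ln[tan(π/4+φ₂/2)/tan(π/4+φ₁/2)] = -0.0696
Δλ = -0.4629 rad (taken the short way round)
course = atan2(Δλ, Δψ) = 261.45°

261.5°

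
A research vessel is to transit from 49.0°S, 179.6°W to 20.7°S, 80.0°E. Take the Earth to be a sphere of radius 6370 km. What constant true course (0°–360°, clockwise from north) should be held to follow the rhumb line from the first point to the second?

289.3°

Meridional parts: M(φ₁)=-0.9838, M(φ₂)=-0.3694 → ΔM = +0.6144;  Δλ = -1.7523 rad
tan C = Δλ / ΔM = -2.8521 → C = 289.32°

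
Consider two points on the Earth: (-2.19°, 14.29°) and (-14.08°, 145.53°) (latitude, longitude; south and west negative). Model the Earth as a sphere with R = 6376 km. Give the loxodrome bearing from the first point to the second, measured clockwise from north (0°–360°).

95.2°

Meridional parts: M(φ₁)=-0.0382, M(φ₂)=-0.2483 → ΔM = -0.2100;  Δλ = +2.2906 rad
tan C = Δλ / ΔM = -10.9063 → C = 95.24°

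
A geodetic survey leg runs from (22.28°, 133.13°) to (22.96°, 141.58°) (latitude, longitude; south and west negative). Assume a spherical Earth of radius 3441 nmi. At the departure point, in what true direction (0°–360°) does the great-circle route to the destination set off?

N = sin Δλ·cos φ₂ = +0.1353;  D = cos φ₁ sin φ₂ − sin φ₁ cos φ₂ cos Δλ = +0.0157
initial course = atan2(N, D) = 83.40°

83.4°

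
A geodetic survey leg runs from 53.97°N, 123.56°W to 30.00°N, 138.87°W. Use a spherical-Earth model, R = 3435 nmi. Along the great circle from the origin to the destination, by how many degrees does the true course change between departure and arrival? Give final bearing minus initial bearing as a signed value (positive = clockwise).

-10.5°

Initial bearing θ₁ = atan2(sin Δλ cos φ₂, cos φ₁ sin φ₂ − sin φ₁ cos φ₂ cos Δλ) = 210.94°
Final bearing θ₂ = (initial bearing from the destination back to the start) + 180° = 200.44°
Δθ = θ₂ − θ₁ = -10.5°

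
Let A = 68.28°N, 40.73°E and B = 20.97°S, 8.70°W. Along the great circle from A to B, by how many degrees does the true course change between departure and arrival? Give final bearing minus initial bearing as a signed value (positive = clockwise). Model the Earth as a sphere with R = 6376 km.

-29.1°

At departure: θ₁ = atan2(sin Δλ cos φ₂, cos φ₁ sin φ₂ − sin φ₁ cos φ₂ cos Δλ) = 225.52°
At arrival: θ₂ = atan2(sin Δλ cos φ₁, −cos φ₂ sin φ₁ + sin φ₂ cos φ₁ cos Δλ) = 196.42°
Δθ = θ₂ − θ₁ = -29.1°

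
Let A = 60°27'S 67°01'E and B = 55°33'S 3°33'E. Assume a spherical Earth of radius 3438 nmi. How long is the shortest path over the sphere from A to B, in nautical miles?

Haversine: a = sin²(Δφ/2)+cos φ₁ cos φ₂ sin²(Δλ/2) = 0.07901;  σ = 2·atan2(√a,√(1−a))
σ = 32.649° → d = Rσ = 3438·0.56984 = 1959 nmi

1959 nmi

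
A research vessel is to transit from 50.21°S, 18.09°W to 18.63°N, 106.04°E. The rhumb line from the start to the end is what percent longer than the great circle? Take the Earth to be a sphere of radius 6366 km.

Great circle: σ = 2.1966 rad → d_gc = Rσ = 13983.4 km
Rhumb: Δφ = +1.2015, Δλ = +2.1665, Δψ = +1.3474, q = Δφ/Δψ = 0.8917 → d_rh = R√(Δφ²+q²Δλ²) = 14482.4 km
Excess = (14482.4 − 13983.4) / 13983.4 = 499.0 / 13983.4 = 3.57% ≈ 3.6%

3.6%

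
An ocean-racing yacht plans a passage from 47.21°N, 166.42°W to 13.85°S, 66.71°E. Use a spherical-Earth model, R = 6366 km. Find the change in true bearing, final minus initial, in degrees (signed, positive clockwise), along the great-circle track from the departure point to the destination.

Initial bearing θ₁ = atan2(sin Δλ cos φ₂, cos φ₁ sin φ₂ − sin φ₁ cos φ₂ cos Δλ) = 288.83°
Final bearing θ₂ = (initial bearing from the destination back to the start) + 180° = 221.47°
Δθ = θ₂ − θ₁ = -67.4°

-67.4°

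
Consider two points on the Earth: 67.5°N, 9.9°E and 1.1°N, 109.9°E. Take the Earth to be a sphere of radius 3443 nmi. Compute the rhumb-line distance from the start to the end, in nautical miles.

5913 nmi

Δψ = ln[tan(π/4+φ₂/2)/tan(π/4+φ₁/2)] = -1.5957;  Δφ = -1.1589 rad,  Δλ = +1.7453 rad
q = Δφ/Δψ = 0.7263
d = R·√(Δφ² + q²Δλ²) = 3443·1.71750 = 5913 nmi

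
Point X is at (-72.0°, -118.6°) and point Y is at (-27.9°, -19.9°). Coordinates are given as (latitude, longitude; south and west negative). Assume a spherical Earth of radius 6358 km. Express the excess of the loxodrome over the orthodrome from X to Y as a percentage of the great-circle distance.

Great circle: σ = 1.1552 rad → d_gc = Rσ = 7344.9 km
Rhumb: Δφ = +0.7697, Δλ = +1.7226, Δψ = +1.3353, q = Δφ/Δψ = 0.5764 → d_rh = R√(Δφ²+q²Δλ²) = 7987.8 km
Excess = (7987.8 − 7344.9) / 7344.9 = 642.9 / 7344.9 = 8.753% ≈ 8.8%

8.8%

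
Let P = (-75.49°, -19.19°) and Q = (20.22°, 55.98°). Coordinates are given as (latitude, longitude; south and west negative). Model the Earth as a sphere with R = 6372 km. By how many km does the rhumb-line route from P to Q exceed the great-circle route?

Great circle: cos σ = sin φ₁ sin φ₂ + cos φ₁ cos φ₂ cos Δλ,  σ = 1.8488 rad → d_gc = 11780.5 km
Rhumb line: Δψ = +2.4216, q = Δφ/Δψ = 0.6898, d_rh = R√(Δφ²+q²Δλ²) = 12105.9 km
Excess = 12105.9 − 11780.5 = 325.4 ≈ 325 km

325 km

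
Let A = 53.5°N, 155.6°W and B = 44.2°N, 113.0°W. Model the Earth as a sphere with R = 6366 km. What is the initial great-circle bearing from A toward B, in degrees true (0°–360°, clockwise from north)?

91.1°

θ = atan2( sin Δλ·cos φ₂ ,  cos φ₁ sin φ₂ − sin φ₁ cos φ₂ cos Δλ )
  = atan2(+0.4853, -0.0095) = 91.12°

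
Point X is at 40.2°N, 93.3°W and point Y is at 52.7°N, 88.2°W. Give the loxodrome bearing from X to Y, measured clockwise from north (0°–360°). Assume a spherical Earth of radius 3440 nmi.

15.6°

Meridional parts: M(φ₁)=+0.7675, M(φ₂)=+1.0862 → ΔM = +0.3187;  Δλ = +0.0890 rad
tan C = Δλ / ΔM = +0.2793 → C = 15.61°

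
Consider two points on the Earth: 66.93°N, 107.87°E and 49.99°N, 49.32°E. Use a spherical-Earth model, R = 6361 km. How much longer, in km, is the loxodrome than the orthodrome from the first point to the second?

Great circle: cos σ = sin φ₁ sin φ₂ + cos φ₁ cos φ₂ cos Δλ,  σ = 0.5806 rad → d_gc = 3693.3 km
Rhumb line: Δψ = -0.5788, q = Δφ/Δψ = 0.5108, d_rh = R√(Δφ²+q²Δλ²) = 3816.1 km
Excess = 3816.1 − 3693.3 = 122.8 ≈ 123 km

123 km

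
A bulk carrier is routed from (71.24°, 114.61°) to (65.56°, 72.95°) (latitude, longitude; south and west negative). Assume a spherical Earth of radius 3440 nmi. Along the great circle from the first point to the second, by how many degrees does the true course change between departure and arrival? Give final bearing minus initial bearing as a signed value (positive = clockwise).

Initial bearing θ₁ = atan2(sin Δλ cos φ₂, cos φ₁ sin φ₂ − sin φ₁ cos φ₂ cos Δλ) = 270.02°
Final bearing θ₂ = (initial bearing from the destination back to the start) + 180° = 231.02°
Δθ = θ₂ − θ₁ = -39.0°

-39.0°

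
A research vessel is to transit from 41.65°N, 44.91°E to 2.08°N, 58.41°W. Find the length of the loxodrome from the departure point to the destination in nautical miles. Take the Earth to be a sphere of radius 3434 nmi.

Rhumb course C = atan2(Δλ, Δψ) with Δψ = ln[tan(π/4+φ₂/2)/tan(π/4+φ₁/2)] = -0.7647, Δλ = -1.8033 → C = 247.02°
d = R·|Δφ| / |cos C| = 3434·0.69063 / 0.39039 = 6075 nmi

6075 nmi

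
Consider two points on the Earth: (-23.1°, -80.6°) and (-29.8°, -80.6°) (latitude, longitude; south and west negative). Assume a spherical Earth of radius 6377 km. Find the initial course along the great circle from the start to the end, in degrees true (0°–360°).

180.0°

θ = atan2( sin Δλ·cos φ₂ ,  cos φ₁ sin φ₂ − sin φ₁ cos φ₂ cos Δλ )
  = atan2(+0.0000, -0.1167) = 180.00°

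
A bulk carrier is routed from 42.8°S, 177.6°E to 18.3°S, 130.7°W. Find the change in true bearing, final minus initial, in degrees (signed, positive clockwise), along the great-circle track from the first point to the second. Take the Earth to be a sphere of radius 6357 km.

-28.3°

Initial bearing θ₁ = atan2(sin Δλ cos φ₂, cos φ₁ sin φ₂ − sin φ₁ cos φ₂ cos Δλ) = 77.19°
Final bearing θ₂ = (initial bearing from the destination back to the start) + 180° = 48.90°
Δθ = θ₂ − θ₁ = -28.3°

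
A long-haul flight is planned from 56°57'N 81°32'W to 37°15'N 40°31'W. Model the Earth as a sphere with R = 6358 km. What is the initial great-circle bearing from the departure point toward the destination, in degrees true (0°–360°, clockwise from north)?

N = sin Δλ·cos φ₂ = +0.5224;  D = cos φ₁ sin φ₂ − sin φ₁ cos φ₂ cos Δλ = -0.1733
initial course = atan2(N, D) = 108.35°

108.4°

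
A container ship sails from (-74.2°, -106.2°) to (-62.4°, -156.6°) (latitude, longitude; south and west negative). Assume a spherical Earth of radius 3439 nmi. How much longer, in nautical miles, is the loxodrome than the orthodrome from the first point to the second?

Great circle: cos σ = sin φ₁ sin φ₂ + cos φ₁ cos φ₂ cos Δλ,  σ = 0.3678 rad → d_gc = 1264.8 nmi
Rhumb line: Δψ = +0.5710, q = Δφ/Δψ = 0.3607, d_rh = R√(Δφ²+q²Δλ²) = 1300.7 nmi
Excess = 1300.7 − 1264.8 = 35.9 ≈ 36 nmi

36 nmi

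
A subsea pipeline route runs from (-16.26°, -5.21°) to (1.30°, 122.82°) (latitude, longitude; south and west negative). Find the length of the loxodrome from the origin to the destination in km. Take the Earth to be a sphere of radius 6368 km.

14186 km

Δψ = ln[tan(π/4+φ₂/2)/tan(π/4+φ₁/2)] = +0.3104;  Δφ = +0.3065 rad,  Δλ = +2.2345 rad
q = Δφ/Δψ = 0.9875
d = R·√(Δφ² + q²Δλ²) = 6368·2.22772 = 14186 km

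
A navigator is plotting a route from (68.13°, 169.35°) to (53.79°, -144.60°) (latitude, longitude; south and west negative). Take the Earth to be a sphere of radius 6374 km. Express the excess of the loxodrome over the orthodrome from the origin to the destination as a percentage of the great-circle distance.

Great circle: σ = 0.4475 rad → d_gc = Rσ = 2852.6 km
Rhumb: Δφ = -0.2503, Δλ = +0.8037, Δψ = -0.5261, q = Δφ/Δψ = 0.4758 → d_rh = R√(Δφ²+q²Δλ²) = 2913.0 km
Excess = (2913.0 − 2852.6) / 2852.6 = 60.4 / 2852.6 = 2.12% ≈ 2.1%

2.1%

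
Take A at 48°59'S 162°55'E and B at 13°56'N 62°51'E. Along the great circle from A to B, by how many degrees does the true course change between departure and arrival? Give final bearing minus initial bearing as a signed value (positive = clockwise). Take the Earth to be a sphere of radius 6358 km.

At departure: θ₁ = atan2(sin Δλ cos φ₂, cos φ₁ sin φ₂ − sin φ₁ cos φ₂ cos Δλ) = 271.80°
At arrival: θ₂ = atan2(sin Δλ cos φ₁, −cos φ₂ sin φ₁ + sin φ₂ cos φ₁ cos Δλ) = 317.48°
Δθ = θ₂ − θ₁ = +45.7°

+45.7°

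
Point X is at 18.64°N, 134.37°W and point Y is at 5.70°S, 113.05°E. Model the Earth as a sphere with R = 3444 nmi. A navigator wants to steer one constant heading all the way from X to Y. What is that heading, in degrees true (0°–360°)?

257.6°

Δψ = ln[tan(π/4+φ₂/2)/tan(π/4+φ₁/2)] = -0.4309
Δλ = -1.9649 rad (taken the short way round)
course = atan2(Δλ, Δψ) = 257.63°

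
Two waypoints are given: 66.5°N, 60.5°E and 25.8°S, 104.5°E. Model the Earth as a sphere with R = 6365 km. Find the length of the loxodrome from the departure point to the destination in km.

10958 km

Rhumb course C = atan2(Δλ, Δψ) with Δψ = ln[tan(π/4+φ₂/2)/tan(π/4+φ₁/2)] = -2.0365, Δλ = +0.7679 → C = 159.34°
d = R·|Δφ| / |cos C| = 6365·1.61094 / 0.93569 = 10958 km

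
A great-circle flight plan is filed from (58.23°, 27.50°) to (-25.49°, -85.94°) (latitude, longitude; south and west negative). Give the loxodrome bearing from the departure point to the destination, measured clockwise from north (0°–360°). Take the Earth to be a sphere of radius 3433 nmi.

229.1°

Meridional parts: M(φ₁)=+1.2568, M(φ₂)=-0.4603 → ΔM = -1.7171;  Δλ = -1.9799 rad
tan C = Δλ / ΔM = +1.1531 → C = 229.07°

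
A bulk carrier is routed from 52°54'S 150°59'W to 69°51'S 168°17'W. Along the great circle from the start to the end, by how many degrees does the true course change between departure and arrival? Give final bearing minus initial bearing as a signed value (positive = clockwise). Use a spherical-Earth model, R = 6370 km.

+15.4°

At departure: θ₁ = atan2(sin Δλ cos φ₂, cos φ₁ sin φ₂ − sin φ₁ cos φ₂ cos Δλ) = 198.62°
At arrival: θ₂ = atan2(sin Δλ cos φ₁, −cos φ₂ sin φ₁ + sin φ₂ cos φ₁ cos Δλ) = 214.00°
Δθ = θ₂ − θ₁ = +15.4°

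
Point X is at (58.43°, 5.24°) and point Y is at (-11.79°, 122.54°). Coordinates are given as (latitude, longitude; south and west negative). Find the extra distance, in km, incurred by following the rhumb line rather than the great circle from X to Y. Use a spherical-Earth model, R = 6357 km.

689 km

Great circle: cos σ = sin φ₁ sin φ₂ + cos φ₁ cos φ₂ cos Δλ,  σ = 1.9923 rad → d_gc = 12665.1 km
Rhumb line: Δψ = -1.4707, q = Δφ/Δψ = 0.8334, d_rh = R√(Δφ²+q²Δλ²) = 13353.9 km
Excess = 13353.9 − 12665.1 = 688.8 ≈ 689 km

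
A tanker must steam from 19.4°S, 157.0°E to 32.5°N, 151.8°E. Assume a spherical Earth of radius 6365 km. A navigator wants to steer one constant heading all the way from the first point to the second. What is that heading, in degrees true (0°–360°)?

Meridional parts: M(φ₁)=-0.3453, M(φ₂)=+0.6004 → ΔM = +0.9456;  Δλ = -0.0908 rad
tan C = Δλ / ΔM = -0.0960 → C = 354.52°

354.5°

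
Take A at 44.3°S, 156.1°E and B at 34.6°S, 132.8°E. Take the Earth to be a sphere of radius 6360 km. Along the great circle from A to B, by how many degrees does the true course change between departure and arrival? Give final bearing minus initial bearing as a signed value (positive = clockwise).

+15.0°

Initial bearing θ₁ = atan2(sin Δλ cos φ₂, cos φ₁ sin φ₂ − sin φ₁ cos φ₂ cos Δλ) = 290.48°
Final bearing θ₂ = (initial bearing from the destination back to the start) + 180° = 305.46°
Δθ = θ₂ − θ₁ = +15.0°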